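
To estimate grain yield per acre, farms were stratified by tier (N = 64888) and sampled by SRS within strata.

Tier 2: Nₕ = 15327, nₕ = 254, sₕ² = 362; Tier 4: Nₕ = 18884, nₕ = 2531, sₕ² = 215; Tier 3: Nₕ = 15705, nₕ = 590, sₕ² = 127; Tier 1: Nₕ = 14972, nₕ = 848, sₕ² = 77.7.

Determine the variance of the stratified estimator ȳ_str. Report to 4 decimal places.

0.1012

Var(ȳ_str) = Σₕ Wₕ²(1 − fₕ)sₕ²/nₕ with Wₕ = Nₕ/N, N = 64888.
Tier 2: Wₕ = 0.23620700; term = 0.23620700²·(1 − 0.01657206)·362/254 = 0.078199312.
Tier 4: Wₕ = 0.29102453; term = 0.29102453²·(1 − 0.13402881)·215/2531 = 0.0062303001.
Tier 3: Wₕ = 0.24203243; term = 0.24203243²·(1 − 0.03756765)·127/590 = 0.012135817.
Tier 1: Wₕ = 0.23073604; term = 0.23073604²·(1 − 0.05663906)·77.7/848 = 0.0046018655.
Sum = 0.10116729.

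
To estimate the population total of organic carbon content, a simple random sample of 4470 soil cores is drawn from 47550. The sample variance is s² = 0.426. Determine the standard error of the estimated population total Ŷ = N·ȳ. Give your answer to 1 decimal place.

441.8

Var(Ŷ) = N²·Var(ȳ) = N²·(1 − n/N)·s²/n.
f = 4470/47550 = 0.09400631; Var(ȳ) = 0.90599369·0.426/4470 = 8.6343023 × 10^-5.
Var(Ŷ) = 47550² · (8.6343023 × 10^-5) = 195221.79.
SE(Ŷ) = √(195221.79) = 441.8.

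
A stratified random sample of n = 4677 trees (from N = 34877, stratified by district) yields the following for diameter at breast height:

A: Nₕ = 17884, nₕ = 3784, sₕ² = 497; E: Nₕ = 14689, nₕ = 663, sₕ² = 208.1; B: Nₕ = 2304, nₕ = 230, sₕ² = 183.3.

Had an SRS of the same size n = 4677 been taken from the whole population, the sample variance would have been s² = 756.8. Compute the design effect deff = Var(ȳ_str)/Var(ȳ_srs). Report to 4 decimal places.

0.5961

Var(ȳ_str) = Σ Wₕ²(1−fₕ)sₕ²/nₕ with Wₕ = Nₕ/34877:
  A: (17884/34877)²·(1−3784/17884)·497/3784 = 0.02722769
  E: (14689/34877)²·(1−663/14689)·208.1/663 = 0.05316262
  B: (2304/34877)²·(1−230/2304)·183.3/230 = 0.0031307444
  → Var(ȳ_str) = 0.083521054.
Var(ȳ_srs) = (1 − 4677/34877)·756.8/4677 = 0.14011401.
deff = 0.083521054 / 0.14011401 = 0.5961.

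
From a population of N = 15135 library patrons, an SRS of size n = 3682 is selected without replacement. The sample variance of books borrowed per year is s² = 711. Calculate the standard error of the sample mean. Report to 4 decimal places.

Under SRS without replacement, Var(ȳ) = (1 − f)·s²/n with f = n/N = 3682/15135 = 0.24327717.
Var(ȳ) = (1 − 0.24327717)·711/3682 = 0.75672283·0.19310158 = 0.14612437.
SE(ȳ) = √(0.14612437) = 0.3823.

0.3823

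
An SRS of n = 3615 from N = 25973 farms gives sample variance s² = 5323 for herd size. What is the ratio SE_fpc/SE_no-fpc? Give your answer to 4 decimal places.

f = n/N = 3615/25973 = 0.13918300.
SE_no-fpc = √(s²/n) = 1.2134561; SE_fpc = √((1−f)s²/n) = 1.1258473.
Ratio = √(1−f) = 0.92780224.

0.9278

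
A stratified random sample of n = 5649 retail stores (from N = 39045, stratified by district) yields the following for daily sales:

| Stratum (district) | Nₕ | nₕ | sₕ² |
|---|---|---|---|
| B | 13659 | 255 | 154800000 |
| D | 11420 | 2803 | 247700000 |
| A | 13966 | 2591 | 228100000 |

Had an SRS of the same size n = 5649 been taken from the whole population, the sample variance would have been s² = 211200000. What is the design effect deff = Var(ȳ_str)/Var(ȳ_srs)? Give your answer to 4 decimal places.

Var(ȳ_str) = Σ Wₕ²(1−fₕ)sₕ²/nₕ with Wₕ = Nₕ/39045:
  B: (13659/39045)²·(1−255/13659)·154800000/255 = 72904.317
  D: (11420/39045)²·(1−2803/11420)·247700000/2803 = 5704.1935
  A: (13966/39045)²·(1−2591/13966)·228100000/2591 = 9173.8252
  → Var(ȳ_str) = 87782.336.
Var(ȳ_srs) = (1 − 5649/39045)·211200000/5649 = 31978.005.
deff = 87782.336 / 31978.005 = 2.7451.

2.7451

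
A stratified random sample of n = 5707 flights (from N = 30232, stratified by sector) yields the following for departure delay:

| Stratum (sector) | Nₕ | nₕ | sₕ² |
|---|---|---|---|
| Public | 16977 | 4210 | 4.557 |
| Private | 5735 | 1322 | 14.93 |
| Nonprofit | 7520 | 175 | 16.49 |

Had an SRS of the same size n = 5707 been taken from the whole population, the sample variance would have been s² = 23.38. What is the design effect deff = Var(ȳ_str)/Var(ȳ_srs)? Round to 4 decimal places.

Var(ȳ_str) = Σ Wₕ²(1−fₕ)sₕ²/nₕ with Wₕ = Nₕ/30232:
  Public: (16977/30232)²·(1−4210/16977)·4.557/4210 = 2.5669238 × 10^-4
  Private: (5735/30232)²·(1−1322/5735)·14.93/1322 = 3.1272453 × 10^-4
  Nonprofit: (7520/30232)²·(1−175/7520)·16.49/175 = 0.0056945379
  → Var(ȳ_str) = 0.0062639548.
Var(ȳ_srs) = (1 − 5707/30232)·23.38/5707 = 0.0033233706.
deff = 0.0062639548 / 0.0033233706 = 1.8848.

1.8848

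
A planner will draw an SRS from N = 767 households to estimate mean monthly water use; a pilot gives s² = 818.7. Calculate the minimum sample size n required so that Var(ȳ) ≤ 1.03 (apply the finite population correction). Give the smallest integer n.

391

Without fpc, n₀ = s²/D = 818.7/1.03 = 794.8544.
With fpc, (1 − n/N)·s²/n ≤ D requires n ≥ n₀/(1 + n₀/N) = 794.8544/(1 + 794.8544/767) = 390.3394.
Rounding up, n = 391.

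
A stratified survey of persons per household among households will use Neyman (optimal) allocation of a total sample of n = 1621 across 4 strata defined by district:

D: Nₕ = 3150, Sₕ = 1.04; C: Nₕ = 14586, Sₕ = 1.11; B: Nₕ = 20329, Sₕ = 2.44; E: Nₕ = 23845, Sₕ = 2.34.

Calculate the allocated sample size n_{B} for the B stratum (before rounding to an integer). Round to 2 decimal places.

Neyman allocation: nₕ = n·NₕSₕ / Σⱼ NⱼSⱼ.
Σ NⱼSⱼ = 3150·1.04 + 14586·1.11 + 20329·2.44 + 23845·2.34 = 124866.52.
n_{B} = 1621·20329·2.44 / 124866.52 = 643.94.

643.94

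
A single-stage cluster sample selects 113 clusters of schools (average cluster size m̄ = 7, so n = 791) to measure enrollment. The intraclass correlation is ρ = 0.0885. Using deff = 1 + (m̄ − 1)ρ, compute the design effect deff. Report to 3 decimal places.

deff = 1 + (7 − 1)·0.0885 = 1 + 0.531 = 1.531.

1.531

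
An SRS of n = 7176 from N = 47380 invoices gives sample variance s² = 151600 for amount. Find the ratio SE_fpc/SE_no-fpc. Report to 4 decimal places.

0.9212

f = n/N = 7176/47380 = 0.15145631.
SE_no-fpc = √(s²/n) = 4.5963002; SE_fpc = √((1−f)s²/n) = 4.2339477.
Ratio = √(1−f) = 0.92116431.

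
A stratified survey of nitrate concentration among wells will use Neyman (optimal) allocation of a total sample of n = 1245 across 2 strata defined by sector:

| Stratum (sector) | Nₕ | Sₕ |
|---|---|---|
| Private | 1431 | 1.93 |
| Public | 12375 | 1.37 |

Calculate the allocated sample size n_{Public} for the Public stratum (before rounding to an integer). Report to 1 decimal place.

1070.6

Neyman allocation: nₕ = n·NₕSₕ / Σⱼ NⱼSⱼ.
Σ NⱼSⱼ = 1431·1.93 + 12375·1.37 = 19715.58.
n_{Public} = 1245·12375·1.37 / 19715.58 = 1070.6.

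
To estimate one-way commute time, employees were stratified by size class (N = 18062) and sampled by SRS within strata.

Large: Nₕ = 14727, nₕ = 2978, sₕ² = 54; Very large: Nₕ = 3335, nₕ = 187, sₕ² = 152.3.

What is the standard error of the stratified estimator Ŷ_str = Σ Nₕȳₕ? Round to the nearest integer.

Var(Ŷ_str) = Σₕ Nₕ²(1 − fₕ)sₕ²/nₕ.
Large: 14727²·(1 − 2978/14727)·54/2978 = 3.1375038 × 10^6.
Very large: 3335²·(1 − 187/3335)·152.3/187 = 8.5504478 × 10^6.
Sum = 1.1687952 × 10^7.
SE = √(1.1687952 × 10^7) = 3419.

3419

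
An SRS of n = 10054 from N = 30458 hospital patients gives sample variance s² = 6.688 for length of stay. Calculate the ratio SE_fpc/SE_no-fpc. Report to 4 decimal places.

0.8185

f = n/N = 10054/30458 = 0.33009390.
SE_no-fpc = √(s²/n) = 0.025791624; SE_fpc = √((1−f)s²/n) = 0.021109875.
Ratio = √(1−f) = 0.81847792.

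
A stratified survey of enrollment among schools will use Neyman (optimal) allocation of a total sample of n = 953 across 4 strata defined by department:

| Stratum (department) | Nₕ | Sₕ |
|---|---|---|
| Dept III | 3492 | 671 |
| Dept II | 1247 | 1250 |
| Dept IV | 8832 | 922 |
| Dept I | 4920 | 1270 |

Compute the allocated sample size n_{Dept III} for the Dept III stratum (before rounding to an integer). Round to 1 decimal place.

122.1

Neyman allocation: nₕ = n·NₕSₕ / Σⱼ NⱼSⱼ.
Σ NⱼSⱼ = 3492·671 + 1247·1250 + 8832·922 + 4920·1270 = 1.8293386 × 10^7.
n_{Dept III} = 953·3492·671 / (1.8293386 × 10^7) = 122.1.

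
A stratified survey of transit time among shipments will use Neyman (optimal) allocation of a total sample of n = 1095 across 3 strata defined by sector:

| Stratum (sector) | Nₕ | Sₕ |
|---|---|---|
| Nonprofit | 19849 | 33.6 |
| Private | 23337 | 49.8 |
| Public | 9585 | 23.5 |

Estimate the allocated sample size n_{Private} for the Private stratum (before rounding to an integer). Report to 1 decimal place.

619.5

Neyman allocation: nₕ = n·NₕSₕ / Σⱼ NⱼSⱼ.
Σ NⱼSⱼ = 19849·33.6 + 23337·49.8 + 9585·23.5 = 2.0543565 × 10^6.
n_{Private} = 1095·23337·49.8 / (2.0543565 × 10^6) = 619.5.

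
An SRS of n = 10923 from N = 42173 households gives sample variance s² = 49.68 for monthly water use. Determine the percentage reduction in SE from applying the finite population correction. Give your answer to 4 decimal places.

f = n/N = 10923/42173 = 0.25900458.
SE_no-fpc = √(s²/n) = 0.067440352; SE_fpc = √((1−f)s²/n) = 0.058053391.
Ratio = √(1−f) = 0.86081091. Reduction = 100·(1 − 0.86081091) = 13.9189%.

13.9189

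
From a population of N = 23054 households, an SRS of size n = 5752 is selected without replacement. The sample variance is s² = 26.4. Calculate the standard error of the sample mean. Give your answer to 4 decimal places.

0.0587

Under SRS without replacement, Var(ȳ) = (1 − f)·s²/n with f = n/N = 5752/23054 = 0.24950117.
Var(ȳ) = (1 − 0.24950117)·26.4/5752 = 0.75049883·0.0045897079 = 0.0034445704.
SE(ȳ) = √(0.0034445704) = 0.0587.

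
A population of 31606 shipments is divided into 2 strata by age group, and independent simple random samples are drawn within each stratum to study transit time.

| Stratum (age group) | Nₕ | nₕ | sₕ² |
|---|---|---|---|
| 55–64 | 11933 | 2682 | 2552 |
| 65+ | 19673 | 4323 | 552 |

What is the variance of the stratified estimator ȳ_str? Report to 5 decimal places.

0.14375

Var(ȳ_str) = Σₕ Wₕ²(1 − fₕ)sₕ²/nₕ with Wₕ = Nₕ/N, N = 31606.
55–64: Wₕ = 0.37755489; term = 0.37755489²·(1 − 0.22475488)·2552/2682 = 0.10515287.
65+: Wₕ = 0.62244511; term = 0.62244511²·(1 − 0.21974279)·552/4323 = 0.038600572.
Sum = 0.14375344.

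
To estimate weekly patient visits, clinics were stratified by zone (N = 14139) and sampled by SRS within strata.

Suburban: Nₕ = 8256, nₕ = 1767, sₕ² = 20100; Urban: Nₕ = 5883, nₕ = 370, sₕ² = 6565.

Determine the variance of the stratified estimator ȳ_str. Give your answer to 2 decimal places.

Var(ȳ_str) = Σₕ Wₕ²(1 − fₕ)sₕ²/nₕ with Wₕ = Nₕ/N, N = 14139.
Suburban: Wₕ = 0.58391683; term = 0.58391683²·(1 − 0.21402616)·20100/1767 = 3.0483833.
Urban: Wₕ = 0.41608317; term = 0.41608317²·(1 − 0.06289308)·6565/370 = 2.8786075.
Sum = 5.9269908.

5.93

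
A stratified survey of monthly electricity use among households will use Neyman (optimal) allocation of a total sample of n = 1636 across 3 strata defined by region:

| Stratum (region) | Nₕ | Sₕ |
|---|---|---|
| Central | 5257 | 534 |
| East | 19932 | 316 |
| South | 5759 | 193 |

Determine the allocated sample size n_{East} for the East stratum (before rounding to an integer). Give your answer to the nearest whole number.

Neyman allocation: nₕ = n·NₕSₕ / Σⱼ NⱼSⱼ.
Σ NⱼSⱼ = 5257·534 + 19932·316 + 5759·193 = 1.0217237 × 10^7.
n_{East} = 1636·19932·316 / (1.0217237 × 10^7) = 1009.

1009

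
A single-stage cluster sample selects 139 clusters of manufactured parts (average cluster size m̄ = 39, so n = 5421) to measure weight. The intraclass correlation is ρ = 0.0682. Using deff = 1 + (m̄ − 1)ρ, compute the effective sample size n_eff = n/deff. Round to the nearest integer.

deff = 1 + (39 − 1)·0.0682 = 1 + 2.5916 = 3.5916.
n_eff = 5421 / 3.5916 = 1509.

1509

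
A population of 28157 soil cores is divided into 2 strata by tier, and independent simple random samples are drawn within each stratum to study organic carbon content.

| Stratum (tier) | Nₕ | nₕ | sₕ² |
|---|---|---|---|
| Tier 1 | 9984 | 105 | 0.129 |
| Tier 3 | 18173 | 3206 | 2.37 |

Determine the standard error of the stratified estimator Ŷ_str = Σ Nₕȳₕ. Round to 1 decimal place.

567.7

Var(Ŷ_str) = Σₕ Nₕ²(1 − fₕ)sₕ²/nₕ.
Tier 1: 9984²·(1 − 105/9984)·0.129/105 = 121176.38.
Tier 3: 18173²·(1 − 3206/18173)·2.37/3206 = 201069.51.
Sum = 322245.89.
SE = √(322245.89) = 567.7.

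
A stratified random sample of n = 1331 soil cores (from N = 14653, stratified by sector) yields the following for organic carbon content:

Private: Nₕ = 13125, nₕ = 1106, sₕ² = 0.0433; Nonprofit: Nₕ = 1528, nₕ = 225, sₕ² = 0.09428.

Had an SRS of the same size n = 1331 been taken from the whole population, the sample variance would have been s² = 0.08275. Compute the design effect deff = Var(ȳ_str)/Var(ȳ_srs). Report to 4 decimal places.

0.5776

Var(ȳ_str) = Σ Wₕ²(1−fₕ)sₕ²/nₕ with Wₕ = Nₕ/14653:
  Private: (13125/14653)²·(1−1106/13125)·0.0433/1106 = 2.876387 × 10^-5
  Nonprofit: (1528/14653)²·(1−225/1528)·0.09428/225 = 3.8855431 × 10^-6
  → Var(ȳ_str) = 3.2649413 × 10^-5.
Var(ȳ_srs) = (1 − 1331/14653)·0.08275/1331 = 5.6523992 × 10^-5.
deff = (3.2649413 × 10^-5) / (5.6523992 × 10^-5) = 0.5776.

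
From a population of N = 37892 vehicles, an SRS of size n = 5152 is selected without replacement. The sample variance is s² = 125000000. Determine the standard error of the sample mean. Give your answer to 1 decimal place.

144.8

Under SRS without replacement, Var(ȳ) = (1 − f)·s²/n with f = n/N = 5152/37892 = 0.13596538.
Var(ȳ) = (1 − 0.13596538)·125000000/5152 = 0.86403462·24262.422 = 20963.573.
SE(ȳ) = √(20963.573) = 144.8.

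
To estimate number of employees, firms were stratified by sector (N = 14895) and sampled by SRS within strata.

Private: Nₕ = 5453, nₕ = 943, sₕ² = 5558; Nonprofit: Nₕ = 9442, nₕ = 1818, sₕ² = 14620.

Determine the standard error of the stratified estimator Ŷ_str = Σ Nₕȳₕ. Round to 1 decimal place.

26904.4

Var(Ŷ_str) = Σₕ Nₕ²(1 − fₕ)sₕ²/nₕ.
Private: 5453²·(1 − 943/5453)·5558/943 = 1.4495022 × 10^8.
Nonprofit: 9442²·(1 − 1818/9442)·14620/1818 = 5.7889577 × 10^8.
Sum = 7.2384599 × 10^8.
SE = √(7.2384599 × 10^8) = 26904.4.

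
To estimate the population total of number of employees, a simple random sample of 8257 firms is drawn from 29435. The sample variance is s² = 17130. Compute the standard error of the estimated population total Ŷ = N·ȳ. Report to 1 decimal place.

Var(Ŷ) = N²·Var(ȳ) = N²·(1 − n/N)·s²/n.
f = 8257/29435 = 0.28051639; Var(ȳ) = 0.71948361·17130/8257 = 1.4926431.
Var(Ŷ) = 29435² · 1.4926431 = 1.2932547 × 10^9.
SE(Ŷ) = √(1.2932547 × 10^9) = 35961.9.

35961.9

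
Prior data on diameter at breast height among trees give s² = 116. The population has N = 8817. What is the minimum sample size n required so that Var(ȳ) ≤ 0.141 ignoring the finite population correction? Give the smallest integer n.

823

Without fpc, n₀ = s²/D = 116/0.141 = 822.6950.
Rounding up, n = 823.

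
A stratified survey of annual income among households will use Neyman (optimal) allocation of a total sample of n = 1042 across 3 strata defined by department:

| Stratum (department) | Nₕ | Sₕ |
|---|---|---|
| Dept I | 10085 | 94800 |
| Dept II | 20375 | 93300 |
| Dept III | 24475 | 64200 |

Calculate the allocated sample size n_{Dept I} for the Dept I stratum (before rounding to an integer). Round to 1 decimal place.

225.0

Neyman allocation: nₕ = n·NₕSₕ / Σⱼ NⱼSⱼ.
Σ NⱼSⱼ = 10085·94800 + 20375·93300 + 24475·64200 = 4.4283405 × 10^9.
n_{Dept I} = 1042·10085·94800 / (4.4283405 × 10^9) = 225.0.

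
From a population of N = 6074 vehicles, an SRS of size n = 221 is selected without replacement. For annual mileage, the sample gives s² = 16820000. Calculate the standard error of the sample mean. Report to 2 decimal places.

Under SRS without replacement, Var(ȳ) = (1 − f)·s²/n with f = n/N = 221/6074 = 0.03638459.
Var(ȳ) = (1 − 0.03638459)·16820000/221 = 0.96361541·76108.597 = 73339.417.
SE(ȳ) = √(73339.417) = 270.81.

270.81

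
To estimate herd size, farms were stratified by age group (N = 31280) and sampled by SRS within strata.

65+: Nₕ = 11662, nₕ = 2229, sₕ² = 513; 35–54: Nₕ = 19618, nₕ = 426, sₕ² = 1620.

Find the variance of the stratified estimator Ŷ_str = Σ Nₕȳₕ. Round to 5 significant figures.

1.4571 × 10^9

Var(Ŷ_str) = Σₕ Nₕ²(1 − fₕ)sₕ²/nₕ.
65+: 11662²·(1 − 2229/11662)·513/2229 = 2.5318045 × 10^7.
35–54: 19618²·(1 − 426/19618)·1620/426 = 1.4317935 × 10^9.
Sum = 1.4571115 × 10^9.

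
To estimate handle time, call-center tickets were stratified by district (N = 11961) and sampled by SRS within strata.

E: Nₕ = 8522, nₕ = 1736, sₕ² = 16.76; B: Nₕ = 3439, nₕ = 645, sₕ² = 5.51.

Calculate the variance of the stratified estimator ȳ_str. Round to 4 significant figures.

Var(ȳ_str) = Σₕ Wₕ²(1 − fₕ)sₕ²/nₕ with Wₕ = Nₕ/N, N = 11961.
E: Wₕ = 0.71248223; term = 0.71248223²·(1 − 0.20370805)·16.76/1736 = 0.003902516.
B: Wₕ = 0.28751777; term = 0.28751777²·(1 − 0.18755452)·5.51/645 = 5.7374046 × 10^-4.
Sum = 0.0044762565.

0.004476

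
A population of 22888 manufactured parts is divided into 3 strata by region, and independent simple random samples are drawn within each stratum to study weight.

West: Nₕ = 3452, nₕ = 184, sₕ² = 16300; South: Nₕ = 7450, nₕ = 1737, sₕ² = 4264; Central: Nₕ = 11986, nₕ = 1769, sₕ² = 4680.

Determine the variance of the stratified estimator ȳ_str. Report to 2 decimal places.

2.73

Var(ȳ_str) = Σₕ Wₕ²(1 − fₕ)sₕ²/nₕ with Wₕ = Nₕ/N, N = 22888.
West: Wₕ = 0.15082139; term = 0.15082139²·(1 − 0.05330243)·16300/184 = 1.9076862.
South: Wₕ = 0.32549808; term = 0.32549808²·(1 − 0.23315436)·4264/1737 = 0.19944456.
Central: Wₕ = 0.52368053; term = 0.52368053²·(1 − 0.14758885)·4680/1769 = 0.61844345.
Sum = 2.7255742.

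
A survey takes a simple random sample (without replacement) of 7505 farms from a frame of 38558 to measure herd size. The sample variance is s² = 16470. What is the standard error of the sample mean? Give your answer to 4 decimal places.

1.3294

Under SRS without replacement, Var(ȳ) = (1 − f)·s²/n with f = n/N = 7505/38558 = 0.19464184.
Var(ȳ) = (1 − 0.19464184)·16470/7505 = 0.80535816·2.194537 = 1.7673883.
SE(ȳ) = √(1.7673883) = 1.3294.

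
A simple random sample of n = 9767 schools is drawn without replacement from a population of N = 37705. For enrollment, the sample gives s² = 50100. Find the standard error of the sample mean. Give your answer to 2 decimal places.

1.95

Under SRS without replacement, Var(ȳ) = (1 − f)·s²/n with f = n/N = 9767/37705 = 0.25903726.
Var(ȳ) = (1 − 0.25903726)·50100/9767 = 0.74096274·5.1295178 = 3.8007815.
SE(ȳ) = √(3.8007815) = 1.95.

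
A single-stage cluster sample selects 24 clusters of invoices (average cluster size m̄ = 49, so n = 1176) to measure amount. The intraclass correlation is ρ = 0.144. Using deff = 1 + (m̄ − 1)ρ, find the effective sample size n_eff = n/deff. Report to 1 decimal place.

148.6

deff = 1 + (49 − 1)·0.144 = 1 + 6.912 = 7.912.
n_eff = 1176 / 7.912 = 148.6.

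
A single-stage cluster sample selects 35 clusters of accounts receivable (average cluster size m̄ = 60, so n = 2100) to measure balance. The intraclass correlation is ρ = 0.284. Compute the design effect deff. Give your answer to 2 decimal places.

17.76

deff = 1 + (60 − 1)·0.284 = 1 + 16.756 = 17.756.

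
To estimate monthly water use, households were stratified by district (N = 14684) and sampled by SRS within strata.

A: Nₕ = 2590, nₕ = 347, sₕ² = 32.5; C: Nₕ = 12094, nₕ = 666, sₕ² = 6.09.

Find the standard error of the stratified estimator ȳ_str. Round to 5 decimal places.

Var(ȳ_str) = Σₕ Wₕ²(1 − fₕ)sₕ²/nₕ with Wₕ = Nₕ/N, N = 14684.
A: Wₕ = 0.17638246; term = 0.17638246²·(1 − 0.13397683)·32.5/347 = 0.0025234469.
C: Wₕ = 0.82361754; term = 0.82361754²·(1 − 0.05506863)·6.09/666 = 0.0058613075.
Sum = 0.0083847544.
SE = √(0.0083847544) = 0.09157.

0.09157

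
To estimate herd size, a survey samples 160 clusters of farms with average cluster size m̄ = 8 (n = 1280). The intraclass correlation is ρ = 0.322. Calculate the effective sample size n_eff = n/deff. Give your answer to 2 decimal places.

393.36

deff = 1 + (8 − 1)·0.322 = 1 + 2.254 = 3.254.
n_eff = 1280 / 3.254 = 393.36.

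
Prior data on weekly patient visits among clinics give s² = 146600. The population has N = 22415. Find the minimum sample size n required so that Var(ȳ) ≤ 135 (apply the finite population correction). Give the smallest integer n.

1036

Without fpc, n₀ = s²/D = 146600/135 = 1085.9259.
With fpc, (1 − n/N)·s²/n ≤ D requires n ≥ n₀/(1 + n₀/N) = 1085.9259/(1 + 1085.9259/22415) = 1035.7477.
Rounding up, n = 1036.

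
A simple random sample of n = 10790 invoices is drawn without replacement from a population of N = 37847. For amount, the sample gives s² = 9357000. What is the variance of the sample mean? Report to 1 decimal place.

Under SRS without replacement, Var(ȳ) = (1 − f)·s²/n with f = n/N = 10790/37847 = 0.28509525.
Var(ȳ) = (1 − 0.28509525)·9357000/10790 = 0.71490475·867.19184 = 619.95957.

620.0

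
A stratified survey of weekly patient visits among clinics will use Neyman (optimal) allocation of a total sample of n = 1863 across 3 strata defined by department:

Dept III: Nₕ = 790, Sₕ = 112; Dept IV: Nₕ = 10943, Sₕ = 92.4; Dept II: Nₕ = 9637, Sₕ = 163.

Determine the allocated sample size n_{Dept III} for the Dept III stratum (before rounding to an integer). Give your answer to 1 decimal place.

61.7

Neyman allocation: nₕ = n·NₕSₕ / Σⱼ NⱼSⱼ.
Σ NⱼSⱼ = 790·112 + 10943·92.4 + 9637·163 = 2.6704442 × 10^6.
n_{Dept III} = 1863·790·112 / (2.6704442 × 10^6) = 61.7.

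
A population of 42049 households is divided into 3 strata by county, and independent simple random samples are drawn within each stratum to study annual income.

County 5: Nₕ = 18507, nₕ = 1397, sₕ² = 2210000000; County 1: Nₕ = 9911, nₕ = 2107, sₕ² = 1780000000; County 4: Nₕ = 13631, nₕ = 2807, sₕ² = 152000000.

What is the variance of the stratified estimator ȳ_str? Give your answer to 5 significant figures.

Var(ȳ_str) = Σₕ Wₕ²(1 − fₕ)sₕ²/nₕ with Wₕ = Nₕ/N, N = 42049.
County 5: Wₕ = 0.44012937; term = 0.44012937²·(1 − 0.07548495)·2210000000/1397 = 283315.65.
County 1: Wₕ = 0.23570121; term = 0.23570121²·(1 − 0.21259207)·1780000000/2107 = 36955.481.
County 4: Wₕ = 0.32416942; term = 0.32416942²·(1 − 0.20592766)·152000000/2807 = 4518.6149.
Sum = 324789.75.

324790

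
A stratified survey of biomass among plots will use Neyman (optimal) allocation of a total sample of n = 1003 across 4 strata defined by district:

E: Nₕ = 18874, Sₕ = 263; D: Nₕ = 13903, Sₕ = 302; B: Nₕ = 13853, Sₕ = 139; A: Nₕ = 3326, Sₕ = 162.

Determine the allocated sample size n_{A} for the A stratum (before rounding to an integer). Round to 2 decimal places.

46.48

Neyman allocation: nₕ = n·NₕSₕ / Σⱼ NⱼSⱼ.
Σ NⱼSⱼ = 18874·263 + 13903·302 + 13853·139 + 3326·162 = 1.1626947 × 10^7.
n_{A} = 1003·3326·162 / (1.1626947 × 10^7) = 46.48.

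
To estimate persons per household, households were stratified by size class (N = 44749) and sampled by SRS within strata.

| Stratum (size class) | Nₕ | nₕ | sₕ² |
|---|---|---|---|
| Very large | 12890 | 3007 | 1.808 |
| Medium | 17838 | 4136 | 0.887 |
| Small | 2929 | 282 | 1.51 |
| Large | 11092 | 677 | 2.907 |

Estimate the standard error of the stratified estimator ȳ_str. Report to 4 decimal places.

0.0182

Var(ȳ_str) = Σₕ Wₕ²(1 − fₕ)sₕ²/nₕ with Wₕ = Nₕ/N, N = 44749.
Very large: Wₕ = 0.28805113; term = 0.28805113²·(1 − 0.23328161)·1.808/3007 = 3.8250758 × 10^-5.
Medium: Wₕ = 0.39862343; term = 0.39862343²·(1 − 0.23186456)·0.887/4136 = 2.6176197 × 10^-5.
Small: Wₕ = 0.06545398; term = 0.06545398²·(1 − 0.09627859)·1.51/282 = 2.0731679 × 10^-5.
Large: Wₕ = 0.24787146; term = 0.24787146²·(1 − 0.06103498)·2.907/677 = 2.4771872 × 10^-4.
Sum = 3.3287735 × 10^-4.
SE = √(3.3287735 × 10^-4) = 0.0182.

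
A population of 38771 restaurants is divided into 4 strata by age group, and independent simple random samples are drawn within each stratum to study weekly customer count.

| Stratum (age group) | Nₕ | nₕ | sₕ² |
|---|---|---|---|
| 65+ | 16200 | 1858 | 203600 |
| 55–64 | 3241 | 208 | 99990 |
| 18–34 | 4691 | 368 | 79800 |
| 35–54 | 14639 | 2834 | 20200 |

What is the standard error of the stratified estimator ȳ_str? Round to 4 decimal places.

Var(ȳ_str) = Σₕ Wₕ²(1 − fₕ)sₕ²/nₕ with Wₕ = Nₕ/N, N = 38771.
65+: Wₕ = 0.41783807; term = 0.41783807²·(1 − 0.11469136)·203600/1858 = 16.937246.
55–64: Wₕ = 0.08359341; term = 0.08359341²·(1 − 0.06417772)·99990/208 = 3.1436245.
18–34: Wₕ = 0.12099249; term = 0.12099249²·(1 − 0.07844809)·79800/368 = 2.9254436.
35–54: Wₕ = 0.37757602; term = 0.37757602²·(1 − 0.19359246)·20200/2834 = 0.81943577.
Sum = 23.82575.
SE = √(23.82575) = 4.8812.

4.8812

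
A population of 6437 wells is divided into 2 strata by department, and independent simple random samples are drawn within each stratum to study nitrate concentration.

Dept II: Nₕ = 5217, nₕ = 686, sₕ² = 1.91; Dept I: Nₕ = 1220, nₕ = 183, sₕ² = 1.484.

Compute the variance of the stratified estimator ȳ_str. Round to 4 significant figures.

0.001836

Var(ȳ_str) = Σₕ Wₕ²(1 − fₕ)sₕ²/nₕ with Wₕ = Nₕ/N, N = 6437.
Dept II: Wₕ = 0.81047072; term = 0.81047072²·(1 − 0.13149320)·1.91/686 = 0.00158839.
Dept I: Wₕ = 0.18952928; term = 0.18952928²·(1 − 0.15000000)·1.484/183 = 2.4760213 × 10^-4.
Sum = 0.0018359921.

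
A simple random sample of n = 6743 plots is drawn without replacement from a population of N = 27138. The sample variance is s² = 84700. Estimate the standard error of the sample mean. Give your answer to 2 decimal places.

3.07

Under SRS without replacement, Var(ȳ) = (1 − f)·s²/n with f = n/N = 6743/27138 = 0.24847078.
Var(ȳ) = (1 − 0.24847078)·84700/6743 = 0.75152922·12.561175 = 9.4400897.
SE(ȳ) = √(9.4400897) = 3.07.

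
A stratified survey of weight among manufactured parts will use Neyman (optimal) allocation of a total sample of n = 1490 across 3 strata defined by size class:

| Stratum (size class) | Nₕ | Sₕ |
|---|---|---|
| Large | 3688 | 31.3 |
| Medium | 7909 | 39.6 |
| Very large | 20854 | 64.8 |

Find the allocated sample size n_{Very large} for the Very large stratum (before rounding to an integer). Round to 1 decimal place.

1131.2

Neyman allocation: nₕ = n·NₕSₕ / Σⱼ NⱼSⱼ.
Σ NⱼSⱼ = 3688·31.3 + 7909·39.6 + 20854·64.8 = 1.77997 × 10^6.
n_{Very large} = 1490·20854·64.8 / (1.77997 × 10^6) = 1131.2.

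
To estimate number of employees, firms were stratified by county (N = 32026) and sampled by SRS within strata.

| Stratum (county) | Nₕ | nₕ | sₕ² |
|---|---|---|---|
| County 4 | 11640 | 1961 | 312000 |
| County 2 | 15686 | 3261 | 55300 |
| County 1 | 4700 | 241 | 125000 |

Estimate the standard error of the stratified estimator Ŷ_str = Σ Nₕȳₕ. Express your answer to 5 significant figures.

179170

Var(Ŷ_str) = Σₕ Nₕ²(1 − fₕ)sₕ²/nₕ.
County 4: 11640²·(1 − 1961/11640)·312000/1961 = 1.7925054 × 10^10.
County 2: 15686²·(1 − 3261/15686)·55300/3261 = 3.3050873 × 10^9.
County 1: 4700²·(1 − 241/4700)·125000/241 = 1.0869969 × 10^10.
Sum = 3.210011 × 10^10.
SE = √(3.210011 × 10^10) = 179170.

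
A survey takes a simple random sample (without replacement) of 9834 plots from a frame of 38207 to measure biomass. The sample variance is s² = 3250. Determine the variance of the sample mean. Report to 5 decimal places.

0.24542

Under SRS without replacement, Var(ȳ) = (1 − f)·s²/n with f = n/N = 9834/38207 = 0.25738739.
Var(ȳ) = (1 − 0.25738739)·3250/9834 = 0.74261261·0.33048607 = 0.24542312.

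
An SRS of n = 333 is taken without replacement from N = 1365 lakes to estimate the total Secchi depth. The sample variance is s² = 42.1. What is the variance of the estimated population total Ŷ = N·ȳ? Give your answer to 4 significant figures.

178100

Var(Ŷ) = N²·Var(ȳ) = N²·(1 − n/N)·s²/n.
f = 333/1365 = 0.24395604; Var(ȳ) = 0.75604396·42.1/333 = 0.095583936.
Var(Ŷ) = 1365² · 0.095583936 = 178094.38.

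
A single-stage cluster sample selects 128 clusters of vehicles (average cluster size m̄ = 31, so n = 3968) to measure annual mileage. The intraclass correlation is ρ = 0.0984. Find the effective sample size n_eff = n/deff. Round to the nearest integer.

deff = 1 + (31 − 1)·0.0984 = 1 + 2.952 = 3.952.
n_eff = 3968 / 3.952 = 1004.

1004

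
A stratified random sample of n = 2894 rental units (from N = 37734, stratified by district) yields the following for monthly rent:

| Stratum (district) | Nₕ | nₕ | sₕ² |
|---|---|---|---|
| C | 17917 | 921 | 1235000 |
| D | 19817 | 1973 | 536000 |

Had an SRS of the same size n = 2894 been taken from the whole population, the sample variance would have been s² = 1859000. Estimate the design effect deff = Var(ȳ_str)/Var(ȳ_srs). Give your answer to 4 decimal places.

Var(ȳ_str) = Σ Wₕ²(1−fₕ)sₕ²/nₕ with Wₕ = Nₕ/37734:
  C: (17917/37734)²·(1−921/17917)·1235000/921 = 286.78316
  D: (19817/37734)²·(1−1973/19817)·536000/1973 = 67.468668
  → Var(ȳ_str) = 354.25183.
Var(ȳ_srs) = (1 − 2894/37734)·1859000/2894 = 593.0976.
deff = 354.25183 / 593.0976 = 0.5973.

0.5973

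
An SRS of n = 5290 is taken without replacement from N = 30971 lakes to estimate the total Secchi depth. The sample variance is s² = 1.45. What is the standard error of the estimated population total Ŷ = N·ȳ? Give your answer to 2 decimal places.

Var(Ŷ) = N²·Var(ȳ) = N²·(1 − n/N)·s²/n.
f = 5290/30971 = 0.17080495; Var(ȳ) = 0.82919505·1.45/5290 = 2.2728409 × 10^-4.
Var(Ŷ) = 30971² · (2.2728409 × 10^-4) = 218011.54.
SE(Ŷ) = √(218011.54) = 466.92.

466.92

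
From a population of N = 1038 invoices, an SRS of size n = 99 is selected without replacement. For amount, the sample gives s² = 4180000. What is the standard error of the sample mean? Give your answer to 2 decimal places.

Under SRS without replacement, Var(ȳ) = (1 − f)·s²/n with f = n/N = 99/1038 = 0.09537572.
Var(ȳ) = (1 − 0.09537572)·4180000/99 = 0.90462428·42222.222 = 38195.247.
SE(ȳ) = √(38195.247) = 195.44.

195.44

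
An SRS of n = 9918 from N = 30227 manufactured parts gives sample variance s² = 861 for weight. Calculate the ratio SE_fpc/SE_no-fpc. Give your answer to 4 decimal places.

f = n/N = 9918/30227 = 0.32811725.
SE_no-fpc = √(s²/n) = 0.29463852; SE_fpc = √((1−f)s²/n) = 0.24151064.
Ratio = √(1−f) = 0.81968455.

0.8197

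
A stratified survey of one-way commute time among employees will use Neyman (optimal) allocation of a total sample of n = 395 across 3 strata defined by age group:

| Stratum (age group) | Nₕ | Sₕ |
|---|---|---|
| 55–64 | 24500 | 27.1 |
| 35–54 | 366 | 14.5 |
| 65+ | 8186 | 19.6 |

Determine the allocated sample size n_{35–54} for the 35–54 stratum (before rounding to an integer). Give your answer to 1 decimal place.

2.5

Neyman allocation: nₕ = n·NₕSₕ / Σⱼ NⱼSⱼ.
Σ NⱼSⱼ = 24500·27.1 + 366·14.5 + 8186·19.6 = 829702.6.
n_{35–54} = 395·366·14.5 / 829702.6 = 2.5.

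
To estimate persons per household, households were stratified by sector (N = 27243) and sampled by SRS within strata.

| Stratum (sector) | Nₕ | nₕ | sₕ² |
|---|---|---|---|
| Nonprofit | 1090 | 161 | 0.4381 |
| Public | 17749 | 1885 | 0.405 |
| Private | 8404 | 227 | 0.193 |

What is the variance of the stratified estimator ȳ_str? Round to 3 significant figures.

Var(ȳ_str) = Σₕ Wₕ²(1 − fₕ)sₕ²/nₕ with Wₕ = Nₕ/N, N = 27243.
Nonprofit: Wₕ = 0.04001028; term = 0.04001028²·(1 − 0.14770642)·0.4381/161 = 3.7126134 × 10^-6.
Public: Wₕ = 0.65150681; term = 0.65150681²·(1 − 0.10620317)·0.405/1885 = 8.1511784 × 10^-5.
Private: Wₕ = 0.30848291; term = 0.30848291²·(1 − 0.02701095)·0.193/227 = 7.8722999 × 10^-5.
Sum = 1.639474 × 10^-4.

1.64 × 10^-4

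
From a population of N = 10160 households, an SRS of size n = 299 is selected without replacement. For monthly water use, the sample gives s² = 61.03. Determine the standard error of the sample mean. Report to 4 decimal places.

Under SRS without replacement, Var(ȳ) = (1 − f)·s²/n with f = n/N = 299/10160 = 0.02942913.
Var(ȳ) = (1 − 0.02942913)·61.03/299 = 0.97057087·0.20411371 = 0.19810682.
SE(ȳ) = √(0.19810682) = 0.4451.

0.4451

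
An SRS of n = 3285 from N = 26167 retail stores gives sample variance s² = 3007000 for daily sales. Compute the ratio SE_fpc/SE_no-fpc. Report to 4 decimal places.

0.9351

f = n/N = 3285/26167 = 0.12553980.
SE_no-fpc = √(s²/n) = 30.25513; SE_fpc = √((1−f)s²/n) = 28.292352.
Ratio = √(1−f) = 0.93512577.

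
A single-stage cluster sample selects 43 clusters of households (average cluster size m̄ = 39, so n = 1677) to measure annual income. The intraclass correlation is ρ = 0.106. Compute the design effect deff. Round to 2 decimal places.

deff = 1 + (39 − 1)·0.106 = 1 + 4.028 = 5.028.

5.03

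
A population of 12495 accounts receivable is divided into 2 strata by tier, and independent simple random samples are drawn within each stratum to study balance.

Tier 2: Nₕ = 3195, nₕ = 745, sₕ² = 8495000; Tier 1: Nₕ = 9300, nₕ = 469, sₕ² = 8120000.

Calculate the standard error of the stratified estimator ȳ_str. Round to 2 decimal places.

98.38

Var(ȳ_str) = Σₕ Wₕ²(1 − fₕ)sₕ²/nₕ with Wₕ = Nₕ/N, N = 12495.
Tier 2: Wₕ = 0.25570228; term = 0.25570228²·(1 − 0.23317684)·8495000/745 = 571.7044.
Tier 1: Wₕ = 0.74429772; term = 0.74429772²·(1 − 0.05043011)·8120000/469 = 9107.5906.
Sum = 9679.295.
SE = √(9679.295) = 98.38.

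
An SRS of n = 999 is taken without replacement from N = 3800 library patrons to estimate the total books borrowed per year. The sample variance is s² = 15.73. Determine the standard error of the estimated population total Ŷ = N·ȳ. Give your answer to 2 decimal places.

409.38

Var(Ŷ) = N²·Var(ȳ) = N²·(1 − n/N)·s²/n.
f = 999/3800 = 0.26289474; Var(ȳ) = 0.73710526·15.73/999 = 0.011606272.
Var(Ŷ) = 3800² · 0.011606272 = 167594.57.
SE(Ŷ) = √(167594.57) = 409.38.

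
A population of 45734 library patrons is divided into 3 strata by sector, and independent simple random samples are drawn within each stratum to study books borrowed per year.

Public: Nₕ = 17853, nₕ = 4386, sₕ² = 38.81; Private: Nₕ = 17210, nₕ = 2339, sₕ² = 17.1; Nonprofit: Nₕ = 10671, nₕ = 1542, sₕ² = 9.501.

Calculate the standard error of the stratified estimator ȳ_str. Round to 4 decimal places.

Var(ȳ_str) = Σₕ Wₕ²(1 − fₕ)sₕ²/nₕ with Wₕ = Nₕ/N, N = 45734.
Public: Wₕ = 0.39036603; term = 0.39036603²·(1 − 0.24567300)·38.81/4386 = 0.0010171353.
Private: Wₕ = 0.37630647; term = 0.37630647²·(1 − 0.13590936)·17.1/2339 = 8.9455811 × 10^-4.
Nonprofit: Wₕ = 0.23332750; term = 0.23332750²·(1 − 0.14450380)·9.501/1542 = 2.8696894 × 10^-4.
Sum = 0.0021986624.
SE = √(0.0021986624) = 0.0469.

0.0469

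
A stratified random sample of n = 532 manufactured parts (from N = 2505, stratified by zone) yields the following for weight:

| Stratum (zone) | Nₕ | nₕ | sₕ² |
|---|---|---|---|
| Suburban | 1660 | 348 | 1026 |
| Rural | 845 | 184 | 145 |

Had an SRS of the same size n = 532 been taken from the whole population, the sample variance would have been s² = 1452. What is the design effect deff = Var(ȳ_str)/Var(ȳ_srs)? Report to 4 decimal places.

0.5086

Var(ȳ_str) = Σ Wₕ²(1−fₕ)sₕ²/nₕ with Wₕ = Nₕ/2505:
  Suburban: (1660/2505)²·(1−348/1660)·1026/348 = 1.0232802
  Rural: (845/2505)²·(1−184/845)·145/184 = 0.070144381
  → Var(ȳ_str) = 1.0934246.
Var(ȳ_srs) = (1 − 532/2505)·1452/532 = 2.1496826.
deff = 1.0934246 / 2.1496826 = 0.5086.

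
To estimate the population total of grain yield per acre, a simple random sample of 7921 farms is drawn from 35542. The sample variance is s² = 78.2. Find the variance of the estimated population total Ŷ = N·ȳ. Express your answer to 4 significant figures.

9.692 × 10^6

Var(Ŷ) = N²·Var(ȳ) = N²·(1 − n/N)·s²/n.
f = 7921/35542 = 0.22286309; Var(ȳ) = 0.77713691·78.2/7921 = 0.007672277.
Var(Ŷ) = 35542² · 0.007672277 = 9.6918794 × 10^6.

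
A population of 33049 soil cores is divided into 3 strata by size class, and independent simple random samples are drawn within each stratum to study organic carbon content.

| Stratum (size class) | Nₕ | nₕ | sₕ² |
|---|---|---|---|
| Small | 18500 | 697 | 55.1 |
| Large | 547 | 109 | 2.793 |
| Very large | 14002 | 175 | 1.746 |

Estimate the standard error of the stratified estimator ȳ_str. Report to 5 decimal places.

0.16004

Var(ȳ_str) = Σₕ Wₕ²(1 − fₕ)sₕ²/nₕ with Wₕ = Nₕ/N, N = 33049.
Small: Wₕ = 0.55977488; term = 0.55977488²·(1 − 0.03767568)·55.1/697 = 0.023837851.
Large: Wₕ = 0.01655118; term = 0.01655118²·(1 − 0.19926874)·2.793/109 = 5.6206848 × 10^-6.
Very large: Wₕ = 0.42367394; term = 0.42367394²·(1 − 0.01249821)·1.746/175 = 0.0017685102.
Sum = 0.025611982.
SE = √(0.025611982) = 0.16004.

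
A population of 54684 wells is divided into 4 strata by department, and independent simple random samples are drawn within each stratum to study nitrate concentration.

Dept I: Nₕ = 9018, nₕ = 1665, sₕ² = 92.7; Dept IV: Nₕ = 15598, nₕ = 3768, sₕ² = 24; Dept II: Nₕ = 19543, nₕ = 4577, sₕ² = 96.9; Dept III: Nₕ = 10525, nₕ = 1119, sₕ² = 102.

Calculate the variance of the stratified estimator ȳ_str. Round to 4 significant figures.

Var(ȳ_str) = Σₕ Wₕ²(1 − fₕ)sₕ²/nₕ with Wₕ = Nₕ/N, N = 54684.
Dept I: Wₕ = 0.16491113; term = 0.16491113²·(1 − 0.18463074)·92.7/1665 = 0.0012345814.
Dept IV: Wₕ = 0.28523883; term = 0.28523883²·(1 − 0.24156943)·24/3768 = 3.9303702 × 10^-4.
Dept II: Wₕ = 0.35738059; term = 0.35738059²·(1 − 0.23420150)·96.9/4577 = 0.00207071.
Dept III: Wₕ = 0.19246946; term = 0.19246946²·(1 − 0.10631829)·102/1119 = 0.0030177038.
Sum = 0.0067160322.

0.006716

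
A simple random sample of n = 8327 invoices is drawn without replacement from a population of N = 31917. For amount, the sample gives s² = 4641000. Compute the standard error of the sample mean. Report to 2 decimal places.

20.30

Under SRS without replacement, Var(ȳ) = (1 − f)·s²/n with f = n/N = 8327/31917 = 0.26089545.
Var(ȳ) = (1 − 0.26089545)·4641000/8327 = 0.73910455·557.34358 = 411.93518.
SE(ȳ) = √(411.93518) = 20.30.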